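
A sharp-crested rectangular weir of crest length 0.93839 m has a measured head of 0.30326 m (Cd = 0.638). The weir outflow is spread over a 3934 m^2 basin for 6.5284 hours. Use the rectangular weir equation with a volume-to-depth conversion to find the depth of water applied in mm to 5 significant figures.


Approach: apply the rectangular weir equation with a volume-to-depth conversion, Q = (2/3)*Cd*L*sqrt(2g)*H^1.5; d = Q*t/A * 1000.
Step 1 — weir discharge:
  Q = (2/3)*0.638*0.93839*sqrt(2*9.81)*0.30326^1.5 = 0.2952467 m^3/s
Step 2 — volume: V = 0.2952467 * 6.5284*3600 = 6938.958 m^3
Step 3 — depth: d = V/A * 1000 = 6938.958/3934 * 1000 = 1763.8 mm
Therefore the depth of water applied = 1763.8 mm.


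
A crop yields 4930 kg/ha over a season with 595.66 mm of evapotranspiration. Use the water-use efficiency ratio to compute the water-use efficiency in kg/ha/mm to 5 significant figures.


Approach: apply the water-use efficiency ratio, WUE = yield/ET.
WUE = 4930 / 595.66 = 8.2765 kg/ha/mm
Therefore the water-use efficiency = 8.2765 kg/ha/mm.


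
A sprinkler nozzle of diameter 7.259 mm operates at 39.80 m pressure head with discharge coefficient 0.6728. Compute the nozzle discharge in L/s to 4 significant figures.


Approach: apply the orifice equation, Q = Cd*A*sqrt(2*g*h), A = pi*(d/2)^2.
A = pi*(7.259e-3/2)^2 = 4.13850e-05 m^2
Q = 0.6728 * 4.13850e-05 * sqrt(2*9.81*39.80) * 1000 = 0.7781 L/s
Therefore the nozzle discharge = 0.7781 L/s.


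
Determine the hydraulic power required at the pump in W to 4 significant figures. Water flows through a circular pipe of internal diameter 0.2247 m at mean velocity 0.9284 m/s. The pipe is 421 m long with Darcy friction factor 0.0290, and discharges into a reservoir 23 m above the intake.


Approach: apply continuity + Darcy-Weisbach + hydraulic power, Q = A*v; hf = f*(L/D)*(v^2/(2g)); H = static + hf; P = rho*g*Q*H.
Step 1 — flow rate (continuity, Q = A*v):
  A = pi*(0.2247/2)^2 = 0.0396548 m^2
  Q = 0.0396548 * 0.9284 = 0.0368155 m^3/s
Step 2 — friction head loss (Darcy-Weisbach):
  hf = 0.0290 * (421/0.2247) * (0.9284^2 / (2*9.81))
  hf = 2.38698 m
Step 3 — total head: H = 23 + 2.38698 = 25.3870 m
Step 4 — hydraulic power (P = rho*g*Q*H):
  P = 1000 * 9.81 * 0.0368155 * 25.3870 = 9169 W
Therefore the hydraulic power required at the pump = 9169 W.


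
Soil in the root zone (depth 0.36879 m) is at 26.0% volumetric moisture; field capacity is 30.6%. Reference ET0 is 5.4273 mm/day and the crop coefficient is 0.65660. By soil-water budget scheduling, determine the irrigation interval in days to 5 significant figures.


Approach: apply soil-water budget scheduling, SMD = (FC-theta)/100*depth*1000; ETc = ET0*Kc; interval = SMD/ETc.
Step 1 — soil moisture deficit:
  SMD = (30.6 - 26.0)/100 * 0.36879 * 1000 = 16.96434 mm
Step 2 — daily crop ET (ETc = ET0*Kc):
  ETc = 5.4273 * 0.65660 = 3.563565 mm/day
Step 3 — irrigation interval (SMD/ETc):
  interval = 16.96434 / 3.563565 = 4.7605 days
Therefore the irrigation interval = 4.7605 days.


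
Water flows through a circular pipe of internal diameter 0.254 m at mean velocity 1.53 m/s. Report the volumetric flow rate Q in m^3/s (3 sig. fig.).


Approach: apply the continuity equation for pipe flow, Q = A * v with A = pi*(D/2)^2.
A = pi*(0.254/2)^2 = 0.050671 m^2
Q = 0.050671 * 1.53 = 0.0775 m^3/s
Therefore the volumetric flow rate Q = 0.0775 m^3/s.


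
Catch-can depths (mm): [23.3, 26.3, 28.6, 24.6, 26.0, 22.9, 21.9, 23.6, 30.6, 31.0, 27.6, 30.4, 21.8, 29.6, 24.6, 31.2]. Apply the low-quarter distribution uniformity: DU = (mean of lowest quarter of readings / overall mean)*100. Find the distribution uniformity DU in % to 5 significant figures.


sorted lowest 4 of 16: [21.8, 21.9, 22.9, 23.3] -> mean = 22.47500 mm
overall mean = 26.50000 mm
DU = (22.47500/26.50000)*100 = 84.811 %
Therefore the distribution uniformity DU = 84.811 %.


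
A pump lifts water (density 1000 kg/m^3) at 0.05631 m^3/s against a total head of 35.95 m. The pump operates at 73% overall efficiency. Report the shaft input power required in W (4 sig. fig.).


Approach: apply hydraulic power then efficiency conversion, P = rho*g*Q*H; P_in = P/eta.
Step 1 — hydraulic power (P = rho*g*Q*H):
  P = 1000 * 9.81 * 0.05631 * 35.95 = 19858.8 W
Step 2 — input power: P_in = P/eta = 19858.8 / 0.73 = 27200 W
Therefore the shaft input power required = 27200 W.


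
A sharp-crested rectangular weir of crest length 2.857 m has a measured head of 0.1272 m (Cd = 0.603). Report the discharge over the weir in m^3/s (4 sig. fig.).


Approach: apply the rectangular weir equation, Q = (2/3)*Cd*L*sqrt(2g)*H^1.5.
Q = (2/3)*0.603*2.857*sqrt(2*9.81)*0.1272^1.5 = 0.2308 m^3/s
Therefore the discharge over the weir = 0.2308 m^3/s.


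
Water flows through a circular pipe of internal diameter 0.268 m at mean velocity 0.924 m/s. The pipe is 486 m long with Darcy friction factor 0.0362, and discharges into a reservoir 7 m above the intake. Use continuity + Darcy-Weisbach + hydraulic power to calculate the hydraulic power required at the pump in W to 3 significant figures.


Approach: apply continuity + Darcy-Weisbach + hydraulic power, Q = A*v; hf = f*(L/D)*(v^2/(2g)); H = static + hf; P = rho*g*Q*H.
Step 1 — flow rate (continuity, Q = A*v):
  A = pi*(0.268/2)^2 = 0.056410 m^2
  Q = 0.056410 * 0.924 = 0.052123 m^3/s
Step 2 — friction head loss (Darcy-Weisbach):
  hf = 0.0362 * (486/0.268) * (0.924^2 / (2*9.81))
  hf = 2.8566 m
Step 3 — total head: H = 7 + 2.8566 = 9.8566 m
Step 4 — hydraulic power (P = rho*g*Q*H):
  P = 1000 * 9.81 * 0.052123 * 9.8566 = 5040 W
Therefore the hydraulic power required at the pump = 5040 W.


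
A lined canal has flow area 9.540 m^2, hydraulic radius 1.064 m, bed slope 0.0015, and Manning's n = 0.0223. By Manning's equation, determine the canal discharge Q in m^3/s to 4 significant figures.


Approach: apply Manning's equation, Q = (1/n)*A*R^(2/3)*S^(1/2).
Q = (1/0.0223) * 9.540 * 1.064^(2/3) * 0.0015^(1/2) = 17.27 m^3/s
Therefore the canal discharge Q = 17.27 m^3/s.


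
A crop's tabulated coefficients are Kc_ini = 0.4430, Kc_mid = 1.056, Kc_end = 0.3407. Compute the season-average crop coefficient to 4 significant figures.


Approach: apply a simple seasonal average, Kc_avg = (Kc_ini + Kc_mid + Kc_end)/3.
Kc_avg = (0.4430 + 1.056 + 0.3407)/3 = 0.6132
Therefore the season-average crop coefficient = 0.6132.


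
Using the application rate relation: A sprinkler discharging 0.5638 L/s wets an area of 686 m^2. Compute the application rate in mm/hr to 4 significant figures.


Approach: apply the application rate relation, rate = (Q/A)*3600.
rate = (0.5638 / 686) * 3600 = 2.959 mm/hr
Therefore the application rate = 2.959 mm/hr.


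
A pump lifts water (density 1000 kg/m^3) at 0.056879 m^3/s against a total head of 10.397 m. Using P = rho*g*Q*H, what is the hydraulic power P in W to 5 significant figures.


P = 1000 * 9.81 * 0.056879 * 10.397 = 5801.3 W
Therefore the hydraulic power P = 5801.3 W.


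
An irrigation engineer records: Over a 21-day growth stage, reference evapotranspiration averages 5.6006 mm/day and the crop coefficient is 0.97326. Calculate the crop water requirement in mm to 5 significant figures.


Approach: apply the crop water requirement relation, CWR = ET0 * Kc * days.
CWR = 5.6006 * 0.97326 * 21 = 114.47 mm
Therefore the crop water requirement = 114.47 mm.


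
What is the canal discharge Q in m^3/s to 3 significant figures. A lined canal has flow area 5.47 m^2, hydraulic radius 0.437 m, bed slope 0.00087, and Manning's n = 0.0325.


Approach: apply Manning's equation, Q = (1/n)*A*R^(2/3)*S^(1/2).
Q = (1/0.0325) * 5.47 * 0.437^(2/3) * 0.00087^(1/2) = 2.86 m^3/s
Therefore the canal discharge Q = 2.86 m^3/s.


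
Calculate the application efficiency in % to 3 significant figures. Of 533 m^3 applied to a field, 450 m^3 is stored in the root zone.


Approach: apply the application efficiency ratio, Ea = (stored/applied)*100.
Ea = (450/533)*100 = 84.4 %
Therefore the application efficiency = 84.4 %.


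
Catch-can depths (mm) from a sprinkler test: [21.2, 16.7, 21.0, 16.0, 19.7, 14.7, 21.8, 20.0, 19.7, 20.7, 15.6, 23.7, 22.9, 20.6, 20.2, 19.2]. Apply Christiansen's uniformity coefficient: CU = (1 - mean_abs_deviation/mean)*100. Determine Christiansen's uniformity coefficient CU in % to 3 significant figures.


mean = 19.606 mm
mean |d_i - mean| = 1.9789 mm
CU = (1 - 1.9789/19.606)*100 = 89.9 %
Therefore Christiansen's uniformity coefficient CU = 89.9 %.


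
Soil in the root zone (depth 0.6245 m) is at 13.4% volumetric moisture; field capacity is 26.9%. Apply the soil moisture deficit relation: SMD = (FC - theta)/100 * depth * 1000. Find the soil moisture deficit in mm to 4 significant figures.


SMD = (26.9 - 13.4)/100 * 0.6245 * 1000 = 84.31 mm
Therefore the soil moisture deficit = 84.31 mm.


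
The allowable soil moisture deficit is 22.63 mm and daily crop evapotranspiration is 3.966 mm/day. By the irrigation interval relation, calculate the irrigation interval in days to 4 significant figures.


Approach: apply the irrigation interval relation, interval = SMD / ETc.
interval = 22.63 / 3.966 = 5.706 days
Therefore the irrigation interval = 5.706 days.


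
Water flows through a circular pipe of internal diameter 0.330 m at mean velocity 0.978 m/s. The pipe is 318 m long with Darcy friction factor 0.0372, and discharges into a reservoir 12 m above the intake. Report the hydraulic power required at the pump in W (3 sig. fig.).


Approach: apply continuity + Darcy-Weisbach + hydraulic power, Q = A*v; hf = f*(L/D)*(v^2/(2g)); H = static + hf; P = rho*g*Q*H.
Step 1 — flow rate (continuity, Q = A*v):
  A = pi*(0.330/2)^2 = 0.085530 m^2
  Q = 0.085530 * 0.978 = 0.083648 m^3/s
Step 2 — friction head loss (Darcy-Weisbach):
  hf = 0.0372 * (318/0.330) * (0.978^2 / (2*9.81))
  hf = 1.7476 m
Step 3 — total head: H = 12 + 1.7476 = 13.748 m
Step 4 — hydraulic power (P = rho*g*Q*H):
  P = 1000 * 9.81 * 0.083648 * 13.748 = 11300 W
Therefore the hydraulic power required at the pump = 11300 W.


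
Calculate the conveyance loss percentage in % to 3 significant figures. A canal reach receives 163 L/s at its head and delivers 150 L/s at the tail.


Approach: apply the conveyance loss ratio, loss% = ((Q_head - Q_tail)/Q_head)*100.
loss = ((163 - 150)/163)*100 = 7.98 %
Therefore the conveyance loss percentage = 7.98 %.


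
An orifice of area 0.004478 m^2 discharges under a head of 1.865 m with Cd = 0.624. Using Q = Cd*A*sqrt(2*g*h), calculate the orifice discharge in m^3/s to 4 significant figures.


Q = 0.624 * 0.004478 * sqrt(2*9.81*1.865) = 0.01690 m^3/s
Therefore the orifice discharge = 0.01690 m^3/s.


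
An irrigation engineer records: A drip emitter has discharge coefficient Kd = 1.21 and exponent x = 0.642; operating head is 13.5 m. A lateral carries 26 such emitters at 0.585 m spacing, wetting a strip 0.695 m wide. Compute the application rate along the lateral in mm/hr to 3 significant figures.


Approach: apply the emitter equation with a lateral mass balance, q = Kd*h^x; Q = n*q; rate = Q/(n*spacing*width).
Step 1 — single emitter flow (q = Kd*h^x):
  q = 1.21 * 13.5^0.642 = 6.4337 L/hr
Step 2 — total lateral flow: Q = 26 * 6.4337 = 167.28 L/hr
Step 3 — wetted area: A = 26 * 0.585 * 0.695 = 10.571 m^2
Step 4 — application rate: Q/A = 167.28/10.571 = 15.8 mm/hr
Therefore the application rate along the lateral = 15.8 mm/hr.


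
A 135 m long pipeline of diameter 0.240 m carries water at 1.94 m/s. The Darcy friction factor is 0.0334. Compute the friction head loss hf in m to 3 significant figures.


Approach: apply the Darcy-Weisbach equation, hf = f*(L/D)*(v^2/(2g)).
hf = 0.0334 * (135/0.240) * (1.94^2 / (2*9.81))
hf = 3.60 m
Therefore the friction head loss hf = 3.60 m.


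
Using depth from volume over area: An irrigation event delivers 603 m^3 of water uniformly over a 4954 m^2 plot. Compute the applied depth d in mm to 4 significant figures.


Approach: apply depth from volume over area, d = (V/A)*1000.
d = (603 / 4954) * 1000 = 121.7 mm
Therefore the applied depth d = 121.7 mm.


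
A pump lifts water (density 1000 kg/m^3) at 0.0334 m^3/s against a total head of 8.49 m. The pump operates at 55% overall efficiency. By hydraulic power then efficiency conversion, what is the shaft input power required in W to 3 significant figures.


Approach: apply hydraulic power then efficiency conversion, P = rho*g*Q*H; P_in = P/eta.
Step 1 — hydraulic power (P = rho*g*Q*H):
  P = 1000 * 9.81 * 0.0334 * 8.49 = 2781.8 W
Step 2 — input power: P_in = P/eta = 2781.8 / 0.55 = 5060 W
Therefore the shaft input power required = 5060 W.


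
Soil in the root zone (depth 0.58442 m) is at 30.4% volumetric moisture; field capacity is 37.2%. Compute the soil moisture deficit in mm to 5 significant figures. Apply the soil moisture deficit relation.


Approach: apply the soil moisture deficit relation, SMD = (FC - theta)/100 * depth * 1000.
SMD = (37.2 - 30.4)/100 * 0.58442 * 1000 = 39.741 mm
Therefore the soil moisture deficit = 39.741 mm.


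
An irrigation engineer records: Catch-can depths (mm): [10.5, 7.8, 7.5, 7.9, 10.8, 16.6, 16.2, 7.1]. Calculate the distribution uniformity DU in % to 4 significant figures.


Approach: apply the low-quarter distribution uniformity, DU = (mean of lowest quarter of readings / overall mean)*100.
sorted lowest 2 of 8: [7.1, 7.5] -> mean = 7.30000 mm
overall mean = 10.5500 mm
DU = (7.30000/10.5500)*100 = 69.19 %
Therefore the distribution uniformity DU = 69.19 %.


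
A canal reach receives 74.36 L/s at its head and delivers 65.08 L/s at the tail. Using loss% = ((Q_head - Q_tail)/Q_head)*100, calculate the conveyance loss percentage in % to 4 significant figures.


loss = ((74.36 - 65.08)/74.36)*100 = 12.48 %
Therefore the conveyance loss percentage = 12.48 %.


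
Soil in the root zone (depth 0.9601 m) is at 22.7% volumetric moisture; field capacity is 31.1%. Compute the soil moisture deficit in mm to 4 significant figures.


Approach: apply the soil moisture deficit relation, SMD = (FC - theta)/100 * depth * 1000.
SMD = (31.1 - 22.7)/100 * 0.9601 * 1000 = 80.65 mm
Therefore the soil moisture deficit = 80.65 mm.


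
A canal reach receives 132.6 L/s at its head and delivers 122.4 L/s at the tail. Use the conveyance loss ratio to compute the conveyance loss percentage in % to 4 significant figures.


Approach: apply the conveyance loss ratio, loss% = ((Q_head - Q_tail)/Q_head)*100.
loss = ((132.6 - 122.4)/132.6)*100 = 7.692 %
Therefore the conveyance loss percentage = 7.692 %.


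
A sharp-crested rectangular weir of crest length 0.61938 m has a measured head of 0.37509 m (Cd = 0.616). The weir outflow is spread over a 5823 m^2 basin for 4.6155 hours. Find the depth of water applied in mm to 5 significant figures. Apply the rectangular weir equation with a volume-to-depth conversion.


Approach: apply the rectangular weir equation with a volume-to-depth conversion, Q = (2/3)*Cd*L*sqrt(2g)*H^1.5; d = Q*t/A * 1000.
Step 1 — weir discharge:
  Q = (2/3)*0.616*0.61938*sqrt(2*9.81)*0.37509^1.5 = 0.2588209 m^3/s
Step 2 — volume: V = 0.2588209 * 4.6155*3600 = 4300.516 m^3
Step 3 — depth: d = V/A * 1000 = 4300.516/5823 * 1000 = 738.54 mm
Therefore the depth of water applied = 738.54 mm.


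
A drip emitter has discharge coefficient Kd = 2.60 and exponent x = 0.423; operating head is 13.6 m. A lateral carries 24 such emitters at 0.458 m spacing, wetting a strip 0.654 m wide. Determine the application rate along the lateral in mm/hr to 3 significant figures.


Approach: apply the emitter equation with a lateral mass balance, q = Kd*h^x; Q = n*q; rate = Q/(n*spacing*width).
Step 1 — single emitter flow (q = Kd*h^x):
  q = 2.60 * 13.6^0.423 = 7.8426 L/hr
Step 2 — total lateral flow: Q = 24 * 7.8426 = 188.22 L/hr
Step 3 — wetted area: A = 24 * 0.458 * 0.654 = 7.1888 m^2
Step 4 — application rate: Q/A = 188.22/7.1888 = 26.2 mm/hr
Therefore the application rate along the lateral = 26.2 mm/hr.


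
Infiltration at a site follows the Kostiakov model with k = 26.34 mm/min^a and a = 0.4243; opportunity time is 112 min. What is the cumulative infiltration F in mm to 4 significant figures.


Approach: apply the Kostiakov infiltration equation, F = k*t^a.
F = 26.34 * 112^0.4243 = 195.0 mm
Therefore the cumulative infiltration F = 195.0 mm.


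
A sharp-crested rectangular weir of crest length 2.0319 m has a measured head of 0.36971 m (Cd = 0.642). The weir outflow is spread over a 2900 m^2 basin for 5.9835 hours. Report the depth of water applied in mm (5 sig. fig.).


Approach: apply the rectangular weir equation with a volume-to-depth conversion, Q = (2/3)*Cd*L*sqrt(2g)*H^1.5; d = Q*t/A * 1000.
Step 1 — weir discharge:
  Q = (2/3)*0.642*2.0319*sqrt(2*9.81)*0.36971^1.5 = 0.8659392 m^3/s
Step 2 — volume: V = 0.8659392 * 5.9835*3600 = 18652.85 m^3
Step 3 — depth: d = V/A * 1000 = 18652.85/2900 * 1000 = 6432.0 mm
Therefore the depth of water applied = 6432.0 mm.


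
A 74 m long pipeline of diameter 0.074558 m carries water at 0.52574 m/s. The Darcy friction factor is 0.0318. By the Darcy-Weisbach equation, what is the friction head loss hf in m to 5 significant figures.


Approach: apply the Darcy-Weisbach equation, hf = f*(L/D)*(v^2/(2g)).
hf = 0.0318 * (74/0.074558) * (0.52574^2 / (2*9.81))
hf = 0.44464 m
Therefore the friction head loss hf = 0.44464 m.


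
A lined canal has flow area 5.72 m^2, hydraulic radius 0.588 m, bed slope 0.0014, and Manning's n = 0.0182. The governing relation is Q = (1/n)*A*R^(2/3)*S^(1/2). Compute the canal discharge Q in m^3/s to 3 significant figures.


Q = (1/0.0182) * 5.72 * 0.588^(2/3) * 0.0014^(1/2) = 8.25 m^3/s
Therefore the canal discharge Q = 8.25 m^3/s.


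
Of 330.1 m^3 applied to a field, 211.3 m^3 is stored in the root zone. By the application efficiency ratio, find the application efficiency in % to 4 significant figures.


Approach: apply the application efficiency ratio, Ea = (stored/applied)*100.
Ea = (211.3/330.1)*100 = 64.01 %
Therefore the application efficiency = 64.01 %.


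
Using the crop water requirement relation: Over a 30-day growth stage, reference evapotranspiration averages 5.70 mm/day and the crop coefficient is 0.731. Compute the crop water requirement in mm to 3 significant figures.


Approach: apply the crop water requirement relation, CWR = ET0 * Kc * days.
CWR = 5.70 * 0.731 * 30 = 125 mm
Therefore the crop water requirement = 125 mm.


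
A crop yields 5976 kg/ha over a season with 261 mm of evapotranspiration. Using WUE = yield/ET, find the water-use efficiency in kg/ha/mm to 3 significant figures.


WUE = 5976 / 261 = 22.9 kg/ha/mm
Therefore the water-use efficiency = 22.9 kg/ha/mm.


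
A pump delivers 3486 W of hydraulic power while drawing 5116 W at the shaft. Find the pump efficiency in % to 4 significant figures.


Approach: apply the efficiency ratio, eta = (P_out/P_in)*100.
eta = (3486 / 5116) * 100 = 68.14 %
Therefore the pump efficiency = 68.14 %.


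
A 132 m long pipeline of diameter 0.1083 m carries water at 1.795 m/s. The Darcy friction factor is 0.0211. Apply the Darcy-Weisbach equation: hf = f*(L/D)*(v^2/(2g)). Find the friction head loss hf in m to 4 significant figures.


hf = 0.0211 * (132/0.1083) * (1.795^2 / (2*9.81))
hf = 4.223 m
Therefore the friction head loss hf = 4.223 m.


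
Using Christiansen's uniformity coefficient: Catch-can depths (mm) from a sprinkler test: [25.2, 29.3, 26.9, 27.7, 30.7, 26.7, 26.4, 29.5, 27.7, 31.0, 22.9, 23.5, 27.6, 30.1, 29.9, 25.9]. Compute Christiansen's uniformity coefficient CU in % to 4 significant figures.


Approach: apply Christiansen's uniformity coefficient, CU = (1 - mean_abs_deviation/mean)*100.
mean = 27.5625 mm
mean |d_i - mean| = 1.92969 mm
CU = (1 - 1.92969/27.5625)*100 = 93.00 %
Therefore Christiansen's uniformity coefficient CU = 93.00 %.


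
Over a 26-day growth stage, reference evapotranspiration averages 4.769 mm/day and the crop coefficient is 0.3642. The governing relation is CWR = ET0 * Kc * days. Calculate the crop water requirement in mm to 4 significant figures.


CWR = 4.769 * 0.3642 * 26 = 45.16 mm
Therefore the crop water requirement = 45.16 mm.


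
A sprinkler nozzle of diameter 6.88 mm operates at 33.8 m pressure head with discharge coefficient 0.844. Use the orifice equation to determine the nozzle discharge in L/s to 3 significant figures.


Approach: apply the orifice equation, Q = Cd*A*sqrt(2*g*h), A = pi*(d/2)^2.
A = pi*(6.88e-3/2)^2 = 3.7176e-05 m^2
Q = 0.844 * 3.7176e-05 * sqrt(2*9.81*33.8) * 1000 = 0.808 L/s
Therefore the nozzle discharge = 0.808 L/s.


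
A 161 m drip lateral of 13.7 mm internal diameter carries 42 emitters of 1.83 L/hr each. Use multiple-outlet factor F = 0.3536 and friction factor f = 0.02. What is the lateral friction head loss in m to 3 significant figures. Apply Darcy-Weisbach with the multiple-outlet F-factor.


Approach: apply Darcy-Weisbach with the multiple-outlet F-factor, Q = n*q/(3600*1000) m^3/s; v = Q/A; hf = F*f*(L/D)*(v^2/(2g)).
Q = 42*1.83/(3600*1000) = 2.1350e-05 m^3/s
A = pi*(13.7e-3/2)^2 = 1.4741e-04 m^2, so v = Q/A = 0.14483 m/s
hf = 0.3536*0.02*(161/0.0137)*(0.14483^2/(2*9.81)) = 0.0889 m
Therefore the lateral friction head loss = 0.0889 m.


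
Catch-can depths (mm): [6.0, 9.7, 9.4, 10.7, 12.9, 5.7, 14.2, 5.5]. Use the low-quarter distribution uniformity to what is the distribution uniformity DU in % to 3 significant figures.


Approach: apply the low-quarter distribution uniformity, DU = (mean of lowest quarter of readings / overall mean)*100.
sorted lowest 2 of 8: [5.5, 5.7] -> mean = 5.6000 mm
overall mean = 9.2625 mm
DU = (5.6000/9.2625)*100 = 60.5 %
Therefore the distribution uniformity DU = 60.5 %.


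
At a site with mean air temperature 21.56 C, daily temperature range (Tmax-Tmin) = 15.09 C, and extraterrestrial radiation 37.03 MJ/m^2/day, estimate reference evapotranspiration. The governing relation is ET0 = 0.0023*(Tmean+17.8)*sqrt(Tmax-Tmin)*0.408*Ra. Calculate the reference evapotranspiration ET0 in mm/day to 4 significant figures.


ET0 = 0.0023*(21.56+17.8)*sqrt(15.09)*0.408*37.03 = 5.313 mm/day
Therefore the reference evapotranspiration ET0 = 5.313 mm/day.


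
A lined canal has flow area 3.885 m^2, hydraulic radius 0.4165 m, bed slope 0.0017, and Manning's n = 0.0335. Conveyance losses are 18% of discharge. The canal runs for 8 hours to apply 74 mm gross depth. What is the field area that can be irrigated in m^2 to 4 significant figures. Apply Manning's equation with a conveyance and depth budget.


Approach: apply Manning's equation with a conveyance and depth budget, Q = (1/n)*A*R^(2/3)*S^(1/2); Q_field = Q*(1-loss); Area = Q_field*t/(d/1000).
Step 1 — canal discharge (Manning's equation):
  Q = (1/0.0335) * 3.885 * 0.4165^(2/3) * 0.0017^(1/2) = 2.66674 m^3/s
Step 2 — delivered flow: Q_field = 2.66674*(1 - 18/100) = 2.18673 m^3/s
Step 3 — volume delivered: V = 2.18673 * 8*3600 = 62977.7 m^3
Step 4 — area served: A = V / (depth/1000) = 62977.7 / 0.074 = 851100 m^2
Therefore the field area that can be irrigated = 851100 m^2.


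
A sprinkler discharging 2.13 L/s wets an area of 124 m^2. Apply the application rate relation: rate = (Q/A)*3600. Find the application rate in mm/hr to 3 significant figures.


rate = (2.13 / 124) * 3600 = 61.8 mm/hr
Therefore the application rate = 61.8 mm/hr.


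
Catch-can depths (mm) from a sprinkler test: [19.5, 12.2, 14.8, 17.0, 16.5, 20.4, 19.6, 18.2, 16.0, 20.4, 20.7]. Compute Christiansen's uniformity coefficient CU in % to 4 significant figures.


Approach: apply Christiansen's uniformity coefficient, CU = (1 - mean_abs_deviation/mean)*100.
mean = 17.7545 mm
mean |d_i - mean| = 2.23140 mm
CU = (1 - 2.23140/17.7545)*100 = 87.43 %
Therefore Christiansen's uniformity coefficient CU = 87.43 %.


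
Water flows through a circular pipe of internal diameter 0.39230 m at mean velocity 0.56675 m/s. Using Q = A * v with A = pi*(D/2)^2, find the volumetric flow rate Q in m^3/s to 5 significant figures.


A = pi*(0.39230/2)^2 = 0.1208722 m^2
Q = 0.1208722 * 0.56675 = 0.068504 m^3/s
Therefore the volumetric flow rate Q = 0.068504 m^3/s.


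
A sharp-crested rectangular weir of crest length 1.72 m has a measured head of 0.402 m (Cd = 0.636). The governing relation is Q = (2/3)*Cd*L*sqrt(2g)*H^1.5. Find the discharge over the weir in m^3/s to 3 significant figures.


Q = (2/3)*0.636*1.72*sqrt(2*9.81)*0.402^1.5 = 0.823 m^3/s
Therefore the discharge over the weir = 0.823 m^3/s.


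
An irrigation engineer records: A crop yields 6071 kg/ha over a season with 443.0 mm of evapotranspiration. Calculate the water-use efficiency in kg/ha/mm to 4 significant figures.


Approach: apply the water-use efficiency ratio, WUE = yield/ET.
WUE = 6071 / 443.0 = 13.70 kg/ha/mm
Therefore the water-use efficiency = 13.70 kg/ha/mm.


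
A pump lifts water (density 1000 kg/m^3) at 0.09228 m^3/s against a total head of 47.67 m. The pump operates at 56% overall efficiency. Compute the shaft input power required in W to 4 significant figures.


Approach: apply hydraulic power then efficiency conversion, P = rho*g*Q*H; P_in = P/eta.
Step 1 — hydraulic power (P = rho*g*Q*H):
  P = 1000 * 9.81 * 0.09228 * 47.67 = 43154.1 W
Step 2 — input power: P_in = P/eta = 43154.1 / 0.56 = 77060 W
Therefore the shaft input power required = 77060 W.


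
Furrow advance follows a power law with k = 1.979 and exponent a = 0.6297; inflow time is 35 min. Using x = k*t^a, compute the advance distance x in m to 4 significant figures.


x = 1.979 * 35^0.6297 = 18.57 m
Therefore the advance distance x = 18.57 m.


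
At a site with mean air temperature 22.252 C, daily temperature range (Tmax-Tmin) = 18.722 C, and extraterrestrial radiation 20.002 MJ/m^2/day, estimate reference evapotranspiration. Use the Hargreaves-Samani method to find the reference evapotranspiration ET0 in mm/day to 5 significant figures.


Approach: apply the Hargreaves-Samani method, ET0 = 0.0023*(Tmean+17.8)*sqrt(Tmax-Tmin)*0.408*Ra.
ET0 = 0.0023*(22.252+17.8)*sqrt(18.722)*0.408*20.002 = 3.2528 mm/day
Therefore the reference evapotranspiration ET0 = 3.2528 mm/day.


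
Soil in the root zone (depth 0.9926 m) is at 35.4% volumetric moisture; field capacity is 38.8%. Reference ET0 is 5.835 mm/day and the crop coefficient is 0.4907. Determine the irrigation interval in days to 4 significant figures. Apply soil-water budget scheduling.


Approach: apply soil-water budget scheduling, SMD = (FC-theta)/100*depth*1000; ETc = ET0*Kc; interval = SMD/ETc.
Step 1 — soil moisture deficit:
  SMD = (38.8 - 35.4)/100 * 0.9926 * 1000 = 33.7484 mm
Step 2 — daily crop ET (ETc = ET0*Kc):
  ETc = 5.835 * 0.4907 = 2.86323 mm/day
Step 3 — irrigation interval (SMD/ETc):
  interval = 33.7484 / 2.86323 = 11.79 days
Therefore the irrigation interval = 11.79 days.


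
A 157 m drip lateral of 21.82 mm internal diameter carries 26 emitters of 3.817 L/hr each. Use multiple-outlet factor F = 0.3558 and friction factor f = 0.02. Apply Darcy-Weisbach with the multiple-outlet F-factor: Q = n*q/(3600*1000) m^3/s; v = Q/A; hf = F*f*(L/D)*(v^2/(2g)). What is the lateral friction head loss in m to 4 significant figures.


Q = 26*3.817/(3600*1000) = 2.75672e-05 m^3/s
A = pi*(21.82e-3/2)^2 = 3.73938e-04 m^2, so v = Q/A = 0.0737214 m/s
hf = 0.3558*0.02*(157/0.02182)*(0.0737214^2/(2*9.81)) = 0.01418 m
Therefore the lateral friction head loss = 0.01418 m.


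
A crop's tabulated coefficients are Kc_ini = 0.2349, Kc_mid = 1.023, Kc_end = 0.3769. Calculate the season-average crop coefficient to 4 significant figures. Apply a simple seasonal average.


Approach: apply a simple seasonal average, Kc_avg = (Kc_ini + Kc_mid + Kc_end)/3.
Kc_avg = (0.2349 + 1.023 + 0.3769)/3 = 0.5449
Therefore the season-average crop coefficient = 0.5449.


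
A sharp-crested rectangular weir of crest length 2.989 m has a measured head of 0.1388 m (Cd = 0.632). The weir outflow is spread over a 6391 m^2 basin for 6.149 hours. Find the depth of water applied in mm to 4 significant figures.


Approach: apply the rectangular weir equation with a volume-to-depth conversion, Q = (2/3)*Cd*L*sqrt(2g)*H^1.5; d = Q*t/A * 1000.
Step 1 — weir discharge:
  Q = (2/3)*0.632*2.989*sqrt(2*9.81)*0.1388^1.5 = 0.288460 m^3/s
Step 2 — volume: V = 0.288460 * 6.149*3600 = 6385.46 m^3
Step 3 — depth: d = V/A * 1000 = 6385.46/6391 * 1000 = 999.1 mm
Therefore the depth of water applied = 999.1 mm.


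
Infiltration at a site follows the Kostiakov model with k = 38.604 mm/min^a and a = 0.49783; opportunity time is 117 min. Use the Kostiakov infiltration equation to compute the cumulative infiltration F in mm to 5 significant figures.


Approach: apply the Kostiakov infiltration equation, F = k*t^a.
F = 38.604 * 117^0.49783 = 413.27 mm
Therefore the cumulative infiltration F = 413.27 mm.


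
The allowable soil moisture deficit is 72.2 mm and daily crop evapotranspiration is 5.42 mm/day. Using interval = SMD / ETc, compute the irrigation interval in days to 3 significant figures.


interval = 72.2 / 5.42 = 13.3 days
Therefore the irrigation interval = 13.3 days.


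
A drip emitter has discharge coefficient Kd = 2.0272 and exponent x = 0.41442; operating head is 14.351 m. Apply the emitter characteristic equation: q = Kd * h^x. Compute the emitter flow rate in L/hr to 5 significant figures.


q = 2.0272 * 14.351^0.41442 = 6.1141 L/hr
Therefore the emitter flow rate = 6.1141 L/hr.


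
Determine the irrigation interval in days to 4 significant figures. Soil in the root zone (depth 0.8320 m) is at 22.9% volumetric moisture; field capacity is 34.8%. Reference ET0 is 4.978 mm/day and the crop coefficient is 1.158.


Approach: apply soil-water budget scheduling, SMD = (FC-theta)/100*depth*1000; ETc = ET0*Kc; interval = SMD/ETc.
Step 1 — soil moisture deficit:
  SMD = (34.8 - 22.9)/100 * 0.8320 * 1000 = 99.0080 mm
Step 2 — daily crop ET (ETc = ET0*Kc):
  ETc = 4.978 * 1.158 = 5.76452 mm/day
Step 3 — irrigation interval (SMD/ETc):
  interval = 99.0080 / 5.76452 = 17.18 days
Therefore the irrigation interval = 17.18 days.


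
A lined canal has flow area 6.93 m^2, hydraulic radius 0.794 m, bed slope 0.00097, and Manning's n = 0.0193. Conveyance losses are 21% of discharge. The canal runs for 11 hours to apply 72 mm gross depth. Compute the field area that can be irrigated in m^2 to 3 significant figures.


Approach: apply Manning's equation with a conveyance and depth budget, Q = (1/n)*A*R^(2/3)*S^(1/2); Q_field = Q*(1-loss); Area = Q_field*t/(d/1000).
Step 1 — canal discharge (Manning's equation):
  Q = (1/0.0193) * 6.93 * 0.794^(2/3) * 0.00097^(1/2) = 9.5890 m^3/s
Step 2 — delivered flow: Q_field = 9.5890*(1 - 21/100) = 7.5753 m^3/s
Step 3 — volume delivered: V = 7.5753 * 11*3600 = 299980 m^3
Step 4 — area served: A = V / (depth/1000) = 299980 / 0.072 = 4170000 m^2
Therefore the field area that can be irrigated = 4170000 m^2.


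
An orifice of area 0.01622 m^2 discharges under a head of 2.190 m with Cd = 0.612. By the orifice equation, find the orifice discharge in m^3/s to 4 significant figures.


Approach: apply the orifice equation, Q = Cd*A*sqrt(2*g*h).
Q = 0.612 * 0.01622 * sqrt(2*9.81*2.190) = 0.06507 m^3/s
Therefore the orifice discharge = 0.06507 m^3/s.


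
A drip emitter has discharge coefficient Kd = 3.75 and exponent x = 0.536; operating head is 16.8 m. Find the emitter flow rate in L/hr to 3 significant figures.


Approach: apply the emitter characteristic equation, q = Kd * h^x.
q = 3.75 * 16.8^0.536 = 17.0 L/hr
Therefore the emitter flow rate = 17.0 L/hr.


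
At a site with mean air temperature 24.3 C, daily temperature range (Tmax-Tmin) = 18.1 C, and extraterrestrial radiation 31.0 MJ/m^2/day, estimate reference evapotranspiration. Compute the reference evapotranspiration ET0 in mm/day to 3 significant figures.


Approach: apply the Hargreaves-Samani method, ET0 = 0.0023*(Tmean+17.8)*sqrt(Tmax-Tmin)*0.408*Ra.
ET0 = 0.0023*(24.3+17.8)*sqrt(18.1)*0.408*31.0 = 5.21 mm/day
Therefore the reference evapotranspiration ET0 = 5.21 mm/day.


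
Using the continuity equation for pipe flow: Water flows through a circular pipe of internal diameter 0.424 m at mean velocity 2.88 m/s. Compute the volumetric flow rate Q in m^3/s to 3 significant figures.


Approach: apply the continuity equation for pipe flow, Q = A * v with A = pi*(D/2)^2.
A = pi*(0.424/2)^2 = 0.14120 m^2
Q = 0.14120 * 2.88 = 0.407 m^3/s
Therefore the volumetric flow rate Q = 0.407 m^3/s.


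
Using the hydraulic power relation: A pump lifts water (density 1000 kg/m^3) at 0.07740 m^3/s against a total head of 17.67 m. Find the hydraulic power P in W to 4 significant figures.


Approach: apply the hydraulic power relation, P = rho*g*Q*H.
P = 1000 * 9.81 * 0.07740 * 17.67 = 13420 W
Therefore the hydraulic power P = 13420 W.


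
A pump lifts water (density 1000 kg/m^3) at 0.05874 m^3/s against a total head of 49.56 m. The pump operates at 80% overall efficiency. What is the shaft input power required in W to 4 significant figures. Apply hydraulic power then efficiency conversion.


Approach: apply hydraulic power then efficiency conversion, P = rho*g*Q*H; P_in = P/eta.
Step 1 — hydraulic power (P = rho*g*Q*H):
  P = 1000 * 9.81 * 0.05874 * 49.56 = 28558.4 W
Step 2 — input power: P_in = P/eta = 28558.4 / 0.8 = 35700 W
Therefore the shaft input power required = 35700 W.


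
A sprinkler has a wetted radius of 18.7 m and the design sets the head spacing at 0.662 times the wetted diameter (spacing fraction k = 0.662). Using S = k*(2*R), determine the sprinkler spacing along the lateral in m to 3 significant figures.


S = 0.662 * (2 * 18.7) = 24.8 m
Therefore the sprinkler spacing along the lateral = 24.8 m.


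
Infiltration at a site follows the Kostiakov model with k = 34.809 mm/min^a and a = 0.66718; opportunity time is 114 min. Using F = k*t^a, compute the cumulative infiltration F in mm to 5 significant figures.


F = 34.809 * 114^0.66718 = 820.38 mm
Therefore the cumulative infiltration F = 820.38 mm.


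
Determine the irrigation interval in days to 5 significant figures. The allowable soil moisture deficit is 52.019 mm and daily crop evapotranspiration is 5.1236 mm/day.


Approach: apply the irrigation interval relation, interval = SMD / ETc.
interval = 52.019 / 5.1236 = 10.153 days
Therefore the irrigation interval = 10.153 days.


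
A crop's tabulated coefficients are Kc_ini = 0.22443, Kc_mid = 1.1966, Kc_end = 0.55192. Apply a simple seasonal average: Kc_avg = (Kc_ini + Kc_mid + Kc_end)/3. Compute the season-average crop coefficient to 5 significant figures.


Kc_avg = (0.22443 + 1.1966 + 0.55192)/3 = 0.65765
Therefore the season-average crop coefficient = 0.65765.


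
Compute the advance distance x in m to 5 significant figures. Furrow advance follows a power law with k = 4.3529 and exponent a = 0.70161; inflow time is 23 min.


Approach: apply the power-law advance function, x = k*t^a.
x = 4.3529 * 23^0.70161 = 39.281 m
Therefore the advance distance x = 39.281 m.


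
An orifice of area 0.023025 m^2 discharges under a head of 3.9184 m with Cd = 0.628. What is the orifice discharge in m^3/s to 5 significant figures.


Approach: apply the orifice equation, Q = Cd*A*sqrt(2*g*h).
Q = 0.628 * 0.023025 * sqrt(2*9.81*3.9184) = 0.12678 m^3/s
Therefore the orifice discharge = 0.12678 m^3/s.


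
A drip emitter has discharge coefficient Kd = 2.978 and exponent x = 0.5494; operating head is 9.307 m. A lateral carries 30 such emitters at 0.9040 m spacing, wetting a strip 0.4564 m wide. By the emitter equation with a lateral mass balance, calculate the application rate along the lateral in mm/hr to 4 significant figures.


Approach: apply the emitter equation with a lateral mass balance, q = Kd*h^x; Q = n*q; rate = Q/(n*spacing*width).
Step 1 — single emitter flow (q = Kd*h^x):
  q = 2.978 * 9.307^0.5494 = 10.1435 L/hr
Step 2 — total lateral flow: Q = 30 * 10.1435 = 304.306 L/hr
Step 3 — wetted area: A = 30 * 0.9040 * 0.4564 = 12.3776 m^2
Step 4 — application rate: Q/A = 304.306/12.3776 = 24.59 mm/hr
Therefore the application rate along the lateral = 24.59 mm/hr.


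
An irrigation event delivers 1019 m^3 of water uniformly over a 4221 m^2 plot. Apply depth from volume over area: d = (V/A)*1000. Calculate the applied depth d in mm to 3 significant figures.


d = (1019 / 4221) * 1000 = 241 mm
Therefore the applied depth d = 241 mm.


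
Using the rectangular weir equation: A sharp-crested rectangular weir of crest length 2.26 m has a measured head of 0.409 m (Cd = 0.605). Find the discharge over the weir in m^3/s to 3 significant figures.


Approach: apply the rectangular weir equation, Q = (2/3)*Cd*L*sqrt(2g)*H^1.5.
Q = (2/3)*0.605*2.26*sqrt(2*9.81)*0.409^1.5 = 1.06 m^3/s
Therefore the discharge over the weir = 1.06 m^3/s.


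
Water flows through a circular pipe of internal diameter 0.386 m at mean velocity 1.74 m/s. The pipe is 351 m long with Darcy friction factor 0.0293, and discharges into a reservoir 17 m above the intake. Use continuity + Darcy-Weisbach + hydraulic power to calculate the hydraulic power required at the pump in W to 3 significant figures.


Approach: apply continuity + Darcy-Weisbach + hydraulic power, Q = A*v; hf = f*(L/D)*(v^2/(2g)); H = static + hf; P = rho*g*Q*H.
Step 1 — flow rate (continuity, Q = A*v):
  A = pi*(0.386/2)^2 = 0.11702 m^2
  Q = 0.11702 * 1.74 = 0.20362 m^3/s
Step 2 — friction head loss (Darcy-Weisbach):
  hf = 0.0293 * (351/0.386) * (1.74^2 / (2*9.81))
  hf = 4.1114 m
Step 3 — total head: H = 17 + 4.1114 = 21.111 m
Step 4 — hydraulic power (P = rho*g*Q*H):
  P = 1000 * 9.81 * 0.20362 * 21.111 = 42200 W
Therefore the hydraulic power required at the pump = 42200 W.


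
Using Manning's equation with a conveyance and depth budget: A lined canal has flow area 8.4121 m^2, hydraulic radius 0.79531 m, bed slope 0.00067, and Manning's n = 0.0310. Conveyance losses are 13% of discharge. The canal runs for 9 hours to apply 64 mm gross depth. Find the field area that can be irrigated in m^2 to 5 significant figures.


Approach: apply Manning's equation with a conveyance and depth budget, Q = (1/n)*A*R^(2/3)*S^(1/2); Q_field = Q*(1-loss); Area = Q_field*t/(d/1000).
Step 1 — canal discharge (Manning's equation):
  Q = (1/0.0310) * 8.4121 * 0.79531^(2/3) * 0.00067^(1/2) = 6.029358 m^3/s
Step 2 — delivered flow: Q_field = 6.029358*(1 - 13/100) = 5.245542 m^3/s
Step 3 — volume delivered: V = 5.245542 * 9*3600 = 169955.6 m^3
Step 4 — area served: A = V / (depth/1000) = 169955.6 / 0.064 = 2655600 m^2
Therefore the field area that can be irrigated = 2655600 m^2.


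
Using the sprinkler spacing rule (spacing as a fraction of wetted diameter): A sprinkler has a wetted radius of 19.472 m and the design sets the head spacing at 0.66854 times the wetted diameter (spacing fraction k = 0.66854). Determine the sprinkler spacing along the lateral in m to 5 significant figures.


Approach: apply the sprinkler spacing rule (spacing as a fraction of wetted diameter), S = k*(2*R).
S = 0.66854 * (2 * 19.472) = 26.036 m
Therefore the sprinkler spacing along the lateral = 26.036 m.


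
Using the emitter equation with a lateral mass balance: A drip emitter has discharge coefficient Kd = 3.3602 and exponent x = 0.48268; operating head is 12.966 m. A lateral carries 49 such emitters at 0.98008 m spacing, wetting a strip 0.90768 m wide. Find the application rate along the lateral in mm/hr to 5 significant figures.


Approach: apply the emitter equation with a lateral mass balance, q = Kd*h^x; Q = n*q; rate = Q/(n*spacing*width).
Step 1 — single emitter flow (q = Kd*h^x):
  q = 3.3602 * 12.966^0.48268 = 11.57429 L/hr
Step 2 — total lateral flow: Q = 49 * 11.57429 = 567.1402 L/hr
Step 3 — wetted area: A = 49 * 0.98008 * 0.90768 = 43.59035 m^2
Step 4 — application rate: Q/A = 567.1402/43.59035 = 13.011 mm/hr
Therefore the application rate along the lateral = 13.011 mm/hr.
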